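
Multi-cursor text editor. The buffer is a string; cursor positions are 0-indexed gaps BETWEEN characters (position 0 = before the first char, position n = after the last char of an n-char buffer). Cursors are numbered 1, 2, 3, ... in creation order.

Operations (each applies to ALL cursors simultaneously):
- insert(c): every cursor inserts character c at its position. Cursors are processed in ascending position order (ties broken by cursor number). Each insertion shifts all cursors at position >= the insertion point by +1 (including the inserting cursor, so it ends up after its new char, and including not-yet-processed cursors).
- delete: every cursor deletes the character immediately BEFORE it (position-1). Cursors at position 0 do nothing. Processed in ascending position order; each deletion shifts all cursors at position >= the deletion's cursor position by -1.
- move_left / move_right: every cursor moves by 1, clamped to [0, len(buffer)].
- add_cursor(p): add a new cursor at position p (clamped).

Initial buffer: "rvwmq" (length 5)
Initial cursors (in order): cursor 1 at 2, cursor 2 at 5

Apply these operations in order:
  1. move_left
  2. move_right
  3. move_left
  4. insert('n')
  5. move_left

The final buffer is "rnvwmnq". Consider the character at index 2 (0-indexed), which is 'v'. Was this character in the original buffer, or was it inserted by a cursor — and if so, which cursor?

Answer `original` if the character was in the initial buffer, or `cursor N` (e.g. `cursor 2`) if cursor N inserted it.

After op 1 (move_left): buffer="rvwmq" (len 5), cursors c1@1 c2@4, authorship .....
After op 2 (move_right): buffer="rvwmq" (len 5), cursors c1@2 c2@5, authorship .....
After op 3 (move_left): buffer="rvwmq" (len 5), cursors c1@1 c2@4, authorship .....
After op 4 (insert('n')): buffer="rnvwmnq" (len 7), cursors c1@2 c2@6, authorship .1...2.
After op 5 (move_left): buffer="rnvwmnq" (len 7), cursors c1@1 c2@5, authorship .1...2.
Authorship (.=original, N=cursor N): . 1 . . . 2 .
Index 2: author = original

Answer: original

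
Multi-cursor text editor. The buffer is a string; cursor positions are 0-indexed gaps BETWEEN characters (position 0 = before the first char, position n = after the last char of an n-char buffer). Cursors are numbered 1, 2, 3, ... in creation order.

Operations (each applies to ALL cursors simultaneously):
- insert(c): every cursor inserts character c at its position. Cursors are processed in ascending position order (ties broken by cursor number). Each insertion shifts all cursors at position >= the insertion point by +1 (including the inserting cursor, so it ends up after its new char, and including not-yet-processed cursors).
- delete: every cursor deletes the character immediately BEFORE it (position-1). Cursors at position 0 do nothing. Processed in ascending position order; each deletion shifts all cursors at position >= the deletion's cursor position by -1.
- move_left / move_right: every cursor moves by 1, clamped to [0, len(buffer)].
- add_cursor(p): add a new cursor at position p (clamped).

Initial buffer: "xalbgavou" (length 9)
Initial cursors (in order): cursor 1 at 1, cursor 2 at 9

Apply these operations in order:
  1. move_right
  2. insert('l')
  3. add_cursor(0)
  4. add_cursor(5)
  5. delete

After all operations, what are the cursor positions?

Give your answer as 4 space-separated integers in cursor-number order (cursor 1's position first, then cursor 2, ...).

Answer: 2 8 0 3

Derivation:
After op 1 (move_right): buffer="xalbgavou" (len 9), cursors c1@2 c2@9, authorship .........
After op 2 (insert('l')): buffer="xallbgavoul" (len 11), cursors c1@3 c2@11, authorship ..1.......2
After op 3 (add_cursor(0)): buffer="xallbgavoul" (len 11), cursors c3@0 c1@3 c2@11, authorship ..1.......2
After op 4 (add_cursor(5)): buffer="xallbgavoul" (len 11), cursors c3@0 c1@3 c4@5 c2@11, authorship ..1.......2
After op 5 (delete): buffer="xalgavou" (len 8), cursors c3@0 c1@2 c4@3 c2@8, authorship ........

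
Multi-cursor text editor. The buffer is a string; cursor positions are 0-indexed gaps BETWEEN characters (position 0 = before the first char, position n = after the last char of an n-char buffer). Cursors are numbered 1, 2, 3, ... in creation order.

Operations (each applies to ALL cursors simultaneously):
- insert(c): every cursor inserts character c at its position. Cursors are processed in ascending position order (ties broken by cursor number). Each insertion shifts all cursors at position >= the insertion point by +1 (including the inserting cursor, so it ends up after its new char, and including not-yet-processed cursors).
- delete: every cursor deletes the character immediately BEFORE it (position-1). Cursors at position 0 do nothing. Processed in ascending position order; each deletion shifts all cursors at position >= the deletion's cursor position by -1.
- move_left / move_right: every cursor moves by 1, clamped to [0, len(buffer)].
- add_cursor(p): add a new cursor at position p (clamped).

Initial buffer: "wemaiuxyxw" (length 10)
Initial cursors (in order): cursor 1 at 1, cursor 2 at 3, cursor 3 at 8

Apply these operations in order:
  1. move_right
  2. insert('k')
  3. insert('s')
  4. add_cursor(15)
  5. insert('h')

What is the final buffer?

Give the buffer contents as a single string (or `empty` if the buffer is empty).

After op 1 (move_right): buffer="wemaiuxyxw" (len 10), cursors c1@2 c2@4 c3@9, authorship ..........
After op 2 (insert('k')): buffer="wekmakiuxyxkw" (len 13), cursors c1@3 c2@6 c3@12, authorship ..1..2.....3.
After op 3 (insert('s')): buffer="weksmaksiuxyxksw" (len 16), cursors c1@4 c2@8 c3@15, authorship ..11..22.....33.
After op 4 (add_cursor(15)): buffer="weksmaksiuxyxksw" (len 16), cursors c1@4 c2@8 c3@15 c4@15, authorship ..11..22.....33.
After op 5 (insert('h')): buffer="wekshmakshiuxyxkshhw" (len 20), cursors c1@5 c2@10 c3@19 c4@19, authorship ..111..222.....3334.

Answer: wekshmakshiuxyxkshhw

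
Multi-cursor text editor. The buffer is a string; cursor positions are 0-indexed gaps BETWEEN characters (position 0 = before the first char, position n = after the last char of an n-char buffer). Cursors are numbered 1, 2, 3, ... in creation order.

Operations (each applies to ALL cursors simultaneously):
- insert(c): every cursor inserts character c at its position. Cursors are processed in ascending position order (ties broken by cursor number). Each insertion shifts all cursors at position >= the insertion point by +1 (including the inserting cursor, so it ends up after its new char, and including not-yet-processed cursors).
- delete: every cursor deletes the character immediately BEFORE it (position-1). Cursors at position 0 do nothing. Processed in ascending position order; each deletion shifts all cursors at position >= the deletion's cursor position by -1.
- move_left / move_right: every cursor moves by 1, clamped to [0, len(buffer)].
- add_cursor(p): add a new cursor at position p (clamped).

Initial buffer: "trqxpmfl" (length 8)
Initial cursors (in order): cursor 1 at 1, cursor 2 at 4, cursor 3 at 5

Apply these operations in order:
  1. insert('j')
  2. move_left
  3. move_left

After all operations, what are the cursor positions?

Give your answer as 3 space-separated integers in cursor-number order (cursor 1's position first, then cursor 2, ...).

After op 1 (insert('j')): buffer="tjrqxjpjmfl" (len 11), cursors c1@2 c2@6 c3@8, authorship .1...2.3...
After op 2 (move_left): buffer="tjrqxjpjmfl" (len 11), cursors c1@1 c2@5 c3@7, authorship .1...2.3...
After op 3 (move_left): buffer="tjrqxjpjmfl" (len 11), cursors c1@0 c2@4 c3@6, authorship .1...2.3...

Answer: 0 4 6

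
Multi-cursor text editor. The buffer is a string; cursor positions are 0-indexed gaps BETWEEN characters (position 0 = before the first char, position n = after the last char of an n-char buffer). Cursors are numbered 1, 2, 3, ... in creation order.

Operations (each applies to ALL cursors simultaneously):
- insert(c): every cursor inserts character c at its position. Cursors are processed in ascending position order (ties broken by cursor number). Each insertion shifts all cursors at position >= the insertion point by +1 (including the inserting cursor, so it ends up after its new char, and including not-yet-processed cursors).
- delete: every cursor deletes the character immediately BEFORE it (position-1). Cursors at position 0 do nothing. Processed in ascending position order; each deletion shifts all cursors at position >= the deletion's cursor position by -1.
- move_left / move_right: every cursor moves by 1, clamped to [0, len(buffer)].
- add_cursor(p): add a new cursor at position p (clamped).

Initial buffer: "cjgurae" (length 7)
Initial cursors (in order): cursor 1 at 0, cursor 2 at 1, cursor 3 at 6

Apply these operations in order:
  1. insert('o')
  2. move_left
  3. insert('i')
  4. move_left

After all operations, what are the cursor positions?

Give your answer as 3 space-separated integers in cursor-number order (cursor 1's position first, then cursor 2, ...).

Answer: 0 3 10

Derivation:
After op 1 (insert('o')): buffer="ocojguraoe" (len 10), cursors c1@1 c2@3 c3@9, authorship 1.2.....3.
After op 2 (move_left): buffer="ocojguraoe" (len 10), cursors c1@0 c2@2 c3@8, authorship 1.2.....3.
After op 3 (insert('i')): buffer="iociojguraioe" (len 13), cursors c1@1 c2@4 c3@11, authorship 11.22.....33.
After op 4 (move_left): buffer="iociojguraioe" (len 13), cursors c1@0 c2@3 c3@10, authorship 11.22.....33.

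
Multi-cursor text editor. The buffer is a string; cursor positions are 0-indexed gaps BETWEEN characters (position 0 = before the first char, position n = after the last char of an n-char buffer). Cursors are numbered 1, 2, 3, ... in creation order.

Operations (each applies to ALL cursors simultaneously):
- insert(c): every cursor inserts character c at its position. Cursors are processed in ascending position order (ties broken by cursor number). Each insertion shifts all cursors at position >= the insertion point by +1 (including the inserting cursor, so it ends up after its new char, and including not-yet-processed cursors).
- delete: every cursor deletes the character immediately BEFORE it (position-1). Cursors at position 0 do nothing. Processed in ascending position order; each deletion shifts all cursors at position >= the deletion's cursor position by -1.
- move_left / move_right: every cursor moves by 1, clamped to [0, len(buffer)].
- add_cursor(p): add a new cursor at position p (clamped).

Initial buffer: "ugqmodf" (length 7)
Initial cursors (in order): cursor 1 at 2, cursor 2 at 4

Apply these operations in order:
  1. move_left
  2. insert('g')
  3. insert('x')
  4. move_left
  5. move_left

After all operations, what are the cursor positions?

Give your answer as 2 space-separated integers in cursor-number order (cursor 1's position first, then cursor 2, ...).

Answer: 1 5

Derivation:
After op 1 (move_left): buffer="ugqmodf" (len 7), cursors c1@1 c2@3, authorship .......
After op 2 (insert('g')): buffer="uggqgmodf" (len 9), cursors c1@2 c2@5, authorship .1..2....
After op 3 (insert('x')): buffer="ugxgqgxmodf" (len 11), cursors c1@3 c2@7, authorship .11..22....
After op 4 (move_left): buffer="ugxgqgxmodf" (len 11), cursors c1@2 c2@6, authorship .11..22....
After op 5 (move_left): buffer="ugxgqgxmodf" (len 11), cursors c1@1 c2@5, authorship .11..22....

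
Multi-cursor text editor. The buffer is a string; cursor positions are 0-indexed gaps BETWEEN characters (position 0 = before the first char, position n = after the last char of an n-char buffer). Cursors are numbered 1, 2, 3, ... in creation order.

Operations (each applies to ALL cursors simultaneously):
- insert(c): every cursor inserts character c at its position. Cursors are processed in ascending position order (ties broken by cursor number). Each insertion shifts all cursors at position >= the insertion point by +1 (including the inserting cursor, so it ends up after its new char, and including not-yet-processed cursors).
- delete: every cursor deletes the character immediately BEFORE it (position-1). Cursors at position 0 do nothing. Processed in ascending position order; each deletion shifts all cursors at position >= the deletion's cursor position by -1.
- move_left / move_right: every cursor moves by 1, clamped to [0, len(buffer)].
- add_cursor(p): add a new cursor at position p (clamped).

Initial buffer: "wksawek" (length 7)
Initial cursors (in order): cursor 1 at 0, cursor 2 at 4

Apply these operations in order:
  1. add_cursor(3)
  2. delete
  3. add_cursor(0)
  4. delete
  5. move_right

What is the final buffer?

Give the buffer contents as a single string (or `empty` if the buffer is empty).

After op 1 (add_cursor(3)): buffer="wksawek" (len 7), cursors c1@0 c3@3 c2@4, authorship .......
After op 2 (delete): buffer="wkwek" (len 5), cursors c1@0 c2@2 c3@2, authorship .....
After op 3 (add_cursor(0)): buffer="wkwek" (len 5), cursors c1@0 c4@0 c2@2 c3@2, authorship .....
After op 4 (delete): buffer="wek" (len 3), cursors c1@0 c2@0 c3@0 c4@0, authorship ...
After op 5 (move_right): buffer="wek" (len 3), cursors c1@1 c2@1 c3@1 c4@1, authorship ...

Answer: wek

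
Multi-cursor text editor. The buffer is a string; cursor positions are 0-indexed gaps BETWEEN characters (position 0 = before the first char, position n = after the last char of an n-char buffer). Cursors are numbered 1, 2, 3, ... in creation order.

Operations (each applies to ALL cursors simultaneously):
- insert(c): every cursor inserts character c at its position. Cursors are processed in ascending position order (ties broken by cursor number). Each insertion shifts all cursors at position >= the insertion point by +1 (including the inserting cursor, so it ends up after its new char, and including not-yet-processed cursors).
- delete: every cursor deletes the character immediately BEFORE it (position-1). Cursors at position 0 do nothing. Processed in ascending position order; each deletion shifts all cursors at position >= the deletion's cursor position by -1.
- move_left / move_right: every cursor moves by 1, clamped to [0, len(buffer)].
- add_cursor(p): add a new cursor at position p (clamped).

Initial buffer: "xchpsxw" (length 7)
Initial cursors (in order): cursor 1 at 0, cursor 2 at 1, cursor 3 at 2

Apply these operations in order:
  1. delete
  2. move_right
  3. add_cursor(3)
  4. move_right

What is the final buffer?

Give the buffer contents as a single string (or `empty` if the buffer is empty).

Answer: hpsxw

Derivation:
After op 1 (delete): buffer="hpsxw" (len 5), cursors c1@0 c2@0 c3@0, authorship .....
After op 2 (move_right): buffer="hpsxw" (len 5), cursors c1@1 c2@1 c3@1, authorship .....
After op 3 (add_cursor(3)): buffer="hpsxw" (len 5), cursors c1@1 c2@1 c3@1 c4@3, authorship .....
After op 4 (move_right): buffer="hpsxw" (len 5), cursors c1@2 c2@2 c3@2 c4@4, authorship .....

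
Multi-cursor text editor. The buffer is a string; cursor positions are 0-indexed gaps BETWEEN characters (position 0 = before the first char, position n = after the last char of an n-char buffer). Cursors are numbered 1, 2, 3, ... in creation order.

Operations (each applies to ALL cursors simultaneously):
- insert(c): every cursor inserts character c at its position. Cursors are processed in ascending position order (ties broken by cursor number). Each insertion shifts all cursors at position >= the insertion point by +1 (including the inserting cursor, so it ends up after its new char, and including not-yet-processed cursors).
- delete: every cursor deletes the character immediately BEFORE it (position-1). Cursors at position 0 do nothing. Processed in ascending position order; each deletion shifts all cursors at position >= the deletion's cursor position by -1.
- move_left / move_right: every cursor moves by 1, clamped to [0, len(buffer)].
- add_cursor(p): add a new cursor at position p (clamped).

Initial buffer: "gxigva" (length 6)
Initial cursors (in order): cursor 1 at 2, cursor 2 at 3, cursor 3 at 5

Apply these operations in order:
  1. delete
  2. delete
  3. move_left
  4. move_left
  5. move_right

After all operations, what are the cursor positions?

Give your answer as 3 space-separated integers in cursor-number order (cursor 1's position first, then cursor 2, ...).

After op 1 (delete): buffer="gga" (len 3), cursors c1@1 c2@1 c3@2, authorship ...
After op 2 (delete): buffer="a" (len 1), cursors c1@0 c2@0 c3@0, authorship .
After op 3 (move_left): buffer="a" (len 1), cursors c1@0 c2@0 c3@0, authorship .
After op 4 (move_left): buffer="a" (len 1), cursors c1@0 c2@0 c3@0, authorship .
After op 5 (move_right): buffer="a" (len 1), cursors c1@1 c2@1 c3@1, authorship .

Answer: 1 1 1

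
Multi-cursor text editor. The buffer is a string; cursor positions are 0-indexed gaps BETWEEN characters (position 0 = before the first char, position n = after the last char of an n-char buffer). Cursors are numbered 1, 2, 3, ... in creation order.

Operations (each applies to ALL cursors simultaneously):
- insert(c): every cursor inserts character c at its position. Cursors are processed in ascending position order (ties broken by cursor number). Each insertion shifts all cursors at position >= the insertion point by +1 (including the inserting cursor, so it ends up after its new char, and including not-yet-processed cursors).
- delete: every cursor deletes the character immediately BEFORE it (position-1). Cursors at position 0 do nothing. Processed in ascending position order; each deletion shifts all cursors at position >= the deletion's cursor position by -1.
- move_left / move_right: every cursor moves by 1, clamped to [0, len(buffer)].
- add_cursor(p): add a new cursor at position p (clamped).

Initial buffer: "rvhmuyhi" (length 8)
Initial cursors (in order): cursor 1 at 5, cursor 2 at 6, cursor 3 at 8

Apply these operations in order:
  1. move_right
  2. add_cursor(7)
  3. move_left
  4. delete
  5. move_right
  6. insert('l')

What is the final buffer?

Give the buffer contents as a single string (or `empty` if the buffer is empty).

Answer: rvhillll

Derivation:
After op 1 (move_right): buffer="rvhmuyhi" (len 8), cursors c1@6 c2@7 c3@8, authorship ........
After op 2 (add_cursor(7)): buffer="rvhmuyhi" (len 8), cursors c1@6 c2@7 c4@7 c3@8, authorship ........
After op 3 (move_left): buffer="rvhmuyhi" (len 8), cursors c1@5 c2@6 c4@6 c3@7, authorship ........
After op 4 (delete): buffer="rvhi" (len 4), cursors c1@3 c2@3 c3@3 c4@3, authorship ....
After op 5 (move_right): buffer="rvhi" (len 4), cursors c1@4 c2@4 c3@4 c4@4, authorship ....
After op 6 (insert('l')): buffer="rvhillll" (len 8), cursors c1@8 c2@8 c3@8 c4@8, authorship ....1234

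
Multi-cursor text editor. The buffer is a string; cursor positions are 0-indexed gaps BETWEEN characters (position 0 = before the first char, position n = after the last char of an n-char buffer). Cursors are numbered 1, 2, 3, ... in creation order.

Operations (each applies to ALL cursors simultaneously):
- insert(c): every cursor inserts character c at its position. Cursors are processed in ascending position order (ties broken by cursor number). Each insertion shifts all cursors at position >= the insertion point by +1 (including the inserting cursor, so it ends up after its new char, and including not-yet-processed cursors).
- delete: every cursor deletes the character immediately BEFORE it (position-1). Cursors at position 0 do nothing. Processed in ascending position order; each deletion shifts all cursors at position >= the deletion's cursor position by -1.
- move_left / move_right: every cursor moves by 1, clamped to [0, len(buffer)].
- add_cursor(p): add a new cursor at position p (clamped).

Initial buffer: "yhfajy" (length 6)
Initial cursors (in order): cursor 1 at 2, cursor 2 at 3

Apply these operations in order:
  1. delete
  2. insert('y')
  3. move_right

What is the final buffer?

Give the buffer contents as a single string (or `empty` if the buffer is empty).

After op 1 (delete): buffer="yajy" (len 4), cursors c1@1 c2@1, authorship ....
After op 2 (insert('y')): buffer="yyyajy" (len 6), cursors c1@3 c2@3, authorship .12...
After op 3 (move_right): buffer="yyyajy" (len 6), cursors c1@4 c2@4, authorship .12...

Answer: yyyajy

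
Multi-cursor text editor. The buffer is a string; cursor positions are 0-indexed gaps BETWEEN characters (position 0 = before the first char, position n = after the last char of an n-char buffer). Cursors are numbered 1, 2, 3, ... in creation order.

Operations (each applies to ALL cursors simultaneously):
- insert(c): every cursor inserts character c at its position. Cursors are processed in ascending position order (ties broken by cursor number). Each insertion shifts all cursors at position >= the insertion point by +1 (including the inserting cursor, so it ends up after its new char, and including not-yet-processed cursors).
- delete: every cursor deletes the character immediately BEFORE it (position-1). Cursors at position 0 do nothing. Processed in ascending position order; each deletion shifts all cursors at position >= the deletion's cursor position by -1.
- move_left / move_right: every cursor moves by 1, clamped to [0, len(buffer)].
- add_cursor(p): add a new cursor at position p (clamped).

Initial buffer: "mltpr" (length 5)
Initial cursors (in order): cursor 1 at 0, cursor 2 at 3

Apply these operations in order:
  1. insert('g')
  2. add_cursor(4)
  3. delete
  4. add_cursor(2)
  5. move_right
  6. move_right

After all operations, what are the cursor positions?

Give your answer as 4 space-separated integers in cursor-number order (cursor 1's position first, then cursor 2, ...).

After op 1 (insert('g')): buffer="gmltgpr" (len 7), cursors c1@1 c2@5, authorship 1...2..
After op 2 (add_cursor(4)): buffer="gmltgpr" (len 7), cursors c1@1 c3@4 c2@5, authorship 1...2..
After op 3 (delete): buffer="mlpr" (len 4), cursors c1@0 c2@2 c3@2, authorship ....
After op 4 (add_cursor(2)): buffer="mlpr" (len 4), cursors c1@0 c2@2 c3@2 c4@2, authorship ....
After op 5 (move_right): buffer="mlpr" (len 4), cursors c1@1 c2@3 c3@3 c4@3, authorship ....
After op 6 (move_right): buffer="mlpr" (len 4), cursors c1@2 c2@4 c3@4 c4@4, authorship ....

Answer: 2 4 4 4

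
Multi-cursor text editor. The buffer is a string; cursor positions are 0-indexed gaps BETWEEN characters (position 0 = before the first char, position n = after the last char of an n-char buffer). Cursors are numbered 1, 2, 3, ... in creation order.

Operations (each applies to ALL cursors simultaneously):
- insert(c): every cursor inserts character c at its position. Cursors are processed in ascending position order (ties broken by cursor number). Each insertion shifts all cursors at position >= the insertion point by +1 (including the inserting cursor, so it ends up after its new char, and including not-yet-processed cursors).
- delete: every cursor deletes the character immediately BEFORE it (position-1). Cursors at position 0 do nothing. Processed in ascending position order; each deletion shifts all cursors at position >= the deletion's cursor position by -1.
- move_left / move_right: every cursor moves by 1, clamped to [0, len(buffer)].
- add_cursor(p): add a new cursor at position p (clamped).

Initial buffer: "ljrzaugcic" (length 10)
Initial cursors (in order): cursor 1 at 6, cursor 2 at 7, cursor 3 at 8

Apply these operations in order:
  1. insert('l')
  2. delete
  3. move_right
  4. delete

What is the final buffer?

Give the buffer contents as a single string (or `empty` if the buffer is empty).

After op 1 (insert('l')): buffer="ljrzaulglclic" (len 13), cursors c1@7 c2@9 c3@11, authorship ......1.2.3..
After op 2 (delete): buffer="ljrzaugcic" (len 10), cursors c1@6 c2@7 c3@8, authorship ..........
After op 3 (move_right): buffer="ljrzaugcic" (len 10), cursors c1@7 c2@8 c3@9, authorship ..........
After op 4 (delete): buffer="ljrzauc" (len 7), cursors c1@6 c2@6 c3@6, authorship .......

Answer: ljrzauc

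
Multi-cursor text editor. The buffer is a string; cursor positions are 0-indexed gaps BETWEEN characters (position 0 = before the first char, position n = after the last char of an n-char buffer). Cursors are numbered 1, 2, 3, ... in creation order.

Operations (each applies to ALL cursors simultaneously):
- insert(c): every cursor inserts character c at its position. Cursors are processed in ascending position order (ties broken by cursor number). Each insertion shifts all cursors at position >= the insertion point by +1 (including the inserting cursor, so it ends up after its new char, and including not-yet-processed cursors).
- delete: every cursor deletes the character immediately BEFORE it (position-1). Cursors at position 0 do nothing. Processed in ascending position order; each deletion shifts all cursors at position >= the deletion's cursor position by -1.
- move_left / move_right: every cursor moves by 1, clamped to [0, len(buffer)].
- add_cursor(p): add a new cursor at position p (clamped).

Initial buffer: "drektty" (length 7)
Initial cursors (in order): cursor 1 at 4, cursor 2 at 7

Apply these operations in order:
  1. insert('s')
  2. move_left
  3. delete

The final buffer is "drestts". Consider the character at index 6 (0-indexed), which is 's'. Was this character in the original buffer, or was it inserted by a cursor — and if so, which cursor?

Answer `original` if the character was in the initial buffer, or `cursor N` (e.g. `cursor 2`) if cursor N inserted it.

After op 1 (insert('s')): buffer="dreksttys" (len 9), cursors c1@5 c2@9, authorship ....1...2
After op 2 (move_left): buffer="dreksttys" (len 9), cursors c1@4 c2@8, authorship ....1...2
After op 3 (delete): buffer="drestts" (len 7), cursors c1@3 c2@6, authorship ...1..2
Authorship (.=original, N=cursor N): . . . 1 . . 2
Index 6: author = 2

Answer: cursor 2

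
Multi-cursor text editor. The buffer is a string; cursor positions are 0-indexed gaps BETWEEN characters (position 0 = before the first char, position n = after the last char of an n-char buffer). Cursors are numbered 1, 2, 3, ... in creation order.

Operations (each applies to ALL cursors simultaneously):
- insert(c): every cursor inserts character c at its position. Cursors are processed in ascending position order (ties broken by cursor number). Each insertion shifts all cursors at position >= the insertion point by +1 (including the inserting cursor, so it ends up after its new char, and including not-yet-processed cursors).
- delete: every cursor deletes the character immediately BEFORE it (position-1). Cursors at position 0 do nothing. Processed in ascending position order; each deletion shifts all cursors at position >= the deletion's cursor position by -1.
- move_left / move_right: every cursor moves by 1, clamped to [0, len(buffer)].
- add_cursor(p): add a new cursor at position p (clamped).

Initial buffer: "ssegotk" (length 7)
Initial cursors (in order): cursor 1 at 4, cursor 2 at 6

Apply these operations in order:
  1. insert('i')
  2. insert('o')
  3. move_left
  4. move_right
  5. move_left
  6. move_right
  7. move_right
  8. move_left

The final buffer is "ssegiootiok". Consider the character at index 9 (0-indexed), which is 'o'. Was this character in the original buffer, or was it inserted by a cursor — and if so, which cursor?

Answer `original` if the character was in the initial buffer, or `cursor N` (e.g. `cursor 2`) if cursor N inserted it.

After op 1 (insert('i')): buffer="ssegiotik" (len 9), cursors c1@5 c2@8, authorship ....1..2.
After op 2 (insert('o')): buffer="ssegiootiok" (len 11), cursors c1@6 c2@10, authorship ....11..22.
After op 3 (move_left): buffer="ssegiootiok" (len 11), cursors c1@5 c2@9, authorship ....11..22.
After op 4 (move_right): buffer="ssegiootiok" (len 11), cursors c1@6 c2@10, authorship ....11..22.
After op 5 (move_left): buffer="ssegiootiok" (len 11), cursors c1@5 c2@9, authorship ....11..22.
After op 6 (move_right): buffer="ssegiootiok" (len 11), cursors c1@6 c2@10, authorship ....11..22.
After op 7 (move_right): buffer="ssegiootiok" (len 11), cursors c1@7 c2@11, authorship ....11..22.
After op 8 (move_left): buffer="ssegiootiok" (len 11), cursors c1@6 c2@10, authorship ....11..22.
Authorship (.=original, N=cursor N): . . . . 1 1 . . 2 2 .
Index 9: author = 2

Answer: cursor 2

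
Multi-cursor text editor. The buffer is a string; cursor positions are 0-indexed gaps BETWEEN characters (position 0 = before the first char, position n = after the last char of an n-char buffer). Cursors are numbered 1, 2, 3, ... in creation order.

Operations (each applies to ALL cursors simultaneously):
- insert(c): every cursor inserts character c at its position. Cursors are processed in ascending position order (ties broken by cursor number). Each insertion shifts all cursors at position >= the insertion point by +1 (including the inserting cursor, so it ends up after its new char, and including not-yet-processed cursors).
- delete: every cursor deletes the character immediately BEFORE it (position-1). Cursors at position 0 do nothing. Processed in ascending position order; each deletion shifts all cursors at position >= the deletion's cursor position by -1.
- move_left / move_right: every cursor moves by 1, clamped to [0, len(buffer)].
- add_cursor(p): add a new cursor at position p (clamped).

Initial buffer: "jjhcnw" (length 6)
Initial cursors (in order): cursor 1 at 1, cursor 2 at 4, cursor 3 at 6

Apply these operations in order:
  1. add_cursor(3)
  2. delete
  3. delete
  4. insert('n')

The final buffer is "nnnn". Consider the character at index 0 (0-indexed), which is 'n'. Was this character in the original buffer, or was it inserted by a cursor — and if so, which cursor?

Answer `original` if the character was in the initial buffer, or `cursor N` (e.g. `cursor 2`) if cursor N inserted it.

Answer: cursor 1

Derivation:
After op 1 (add_cursor(3)): buffer="jjhcnw" (len 6), cursors c1@1 c4@3 c2@4 c3@6, authorship ......
After op 2 (delete): buffer="jn" (len 2), cursors c1@0 c2@1 c4@1 c3@2, authorship ..
After op 3 (delete): buffer="" (len 0), cursors c1@0 c2@0 c3@0 c4@0, authorship 
After op 4 (insert('n')): buffer="nnnn" (len 4), cursors c1@4 c2@4 c3@4 c4@4, authorship 1234
Authorship (.=original, N=cursor N): 1 2 3 4
Index 0: author = 1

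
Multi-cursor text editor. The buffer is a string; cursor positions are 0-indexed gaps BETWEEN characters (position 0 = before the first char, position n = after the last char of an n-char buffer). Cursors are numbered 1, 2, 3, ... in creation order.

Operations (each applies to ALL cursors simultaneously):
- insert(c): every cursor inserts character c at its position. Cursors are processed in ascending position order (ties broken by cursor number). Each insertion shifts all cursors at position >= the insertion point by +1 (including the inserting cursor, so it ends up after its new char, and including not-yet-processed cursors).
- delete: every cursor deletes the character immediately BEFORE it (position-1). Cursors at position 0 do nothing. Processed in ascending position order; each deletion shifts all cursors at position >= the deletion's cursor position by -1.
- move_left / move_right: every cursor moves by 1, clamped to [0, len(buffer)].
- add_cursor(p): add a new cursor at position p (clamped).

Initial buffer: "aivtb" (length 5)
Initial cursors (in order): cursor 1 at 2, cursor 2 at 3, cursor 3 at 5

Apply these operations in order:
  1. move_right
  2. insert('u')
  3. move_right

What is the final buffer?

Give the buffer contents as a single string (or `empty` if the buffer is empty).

After op 1 (move_right): buffer="aivtb" (len 5), cursors c1@3 c2@4 c3@5, authorship .....
After op 2 (insert('u')): buffer="aivutubu" (len 8), cursors c1@4 c2@6 c3@8, authorship ...1.2.3
After op 3 (move_right): buffer="aivutubu" (len 8), cursors c1@5 c2@7 c3@8, authorship ...1.2.3

Answer: aivutubu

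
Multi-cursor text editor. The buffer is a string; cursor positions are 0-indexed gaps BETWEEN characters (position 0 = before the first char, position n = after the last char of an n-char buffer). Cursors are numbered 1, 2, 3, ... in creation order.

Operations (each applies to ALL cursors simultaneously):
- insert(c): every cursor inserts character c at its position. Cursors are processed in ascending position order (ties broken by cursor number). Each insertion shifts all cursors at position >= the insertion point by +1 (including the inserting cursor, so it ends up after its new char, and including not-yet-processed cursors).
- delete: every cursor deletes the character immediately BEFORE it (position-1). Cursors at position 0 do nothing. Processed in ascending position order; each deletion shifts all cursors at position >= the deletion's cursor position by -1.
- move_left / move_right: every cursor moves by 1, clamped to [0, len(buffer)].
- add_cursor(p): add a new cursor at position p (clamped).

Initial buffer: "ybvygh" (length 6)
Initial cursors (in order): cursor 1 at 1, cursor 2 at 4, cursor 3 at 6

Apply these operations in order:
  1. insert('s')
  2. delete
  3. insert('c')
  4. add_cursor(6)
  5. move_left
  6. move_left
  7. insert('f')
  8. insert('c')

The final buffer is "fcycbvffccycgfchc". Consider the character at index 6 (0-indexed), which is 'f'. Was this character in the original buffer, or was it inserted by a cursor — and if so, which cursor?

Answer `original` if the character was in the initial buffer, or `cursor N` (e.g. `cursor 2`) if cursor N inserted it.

Answer: cursor 2

Derivation:
After op 1 (insert('s')): buffer="ysbvysghs" (len 9), cursors c1@2 c2@6 c3@9, authorship .1...2..3
After op 2 (delete): buffer="ybvygh" (len 6), cursors c1@1 c2@4 c3@6, authorship ......
After op 3 (insert('c')): buffer="ycbvycghc" (len 9), cursors c1@2 c2@6 c3@9, authorship .1...2..3
After op 4 (add_cursor(6)): buffer="ycbvycghc" (len 9), cursors c1@2 c2@6 c4@6 c3@9, authorship .1...2..3
After op 5 (move_left): buffer="ycbvycghc" (len 9), cursors c1@1 c2@5 c4@5 c3@8, authorship .1...2..3
After op 6 (move_left): buffer="ycbvycghc" (len 9), cursors c1@0 c2@4 c4@4 c3@7, authorship .1...2..3
After op 7 (insert('f')): buffer="fycbvffycgfhc" (len 13), cursors c1@1 c2@7 c4@7 c3@11, authorship 1.1..24.2.3.3
After op 8 (insert('c')): buffer="fcycbvffccycgfchc" (len 17), cursors c1@2 c2@10 c4@10 c3@15, authorship 11.1..2424.2.33.3
Authorship (.=original, N=cursor N): 1 1 . 1 . . 2 4 2 4 . 2 . 3 3 . 3
Index 6: author = 2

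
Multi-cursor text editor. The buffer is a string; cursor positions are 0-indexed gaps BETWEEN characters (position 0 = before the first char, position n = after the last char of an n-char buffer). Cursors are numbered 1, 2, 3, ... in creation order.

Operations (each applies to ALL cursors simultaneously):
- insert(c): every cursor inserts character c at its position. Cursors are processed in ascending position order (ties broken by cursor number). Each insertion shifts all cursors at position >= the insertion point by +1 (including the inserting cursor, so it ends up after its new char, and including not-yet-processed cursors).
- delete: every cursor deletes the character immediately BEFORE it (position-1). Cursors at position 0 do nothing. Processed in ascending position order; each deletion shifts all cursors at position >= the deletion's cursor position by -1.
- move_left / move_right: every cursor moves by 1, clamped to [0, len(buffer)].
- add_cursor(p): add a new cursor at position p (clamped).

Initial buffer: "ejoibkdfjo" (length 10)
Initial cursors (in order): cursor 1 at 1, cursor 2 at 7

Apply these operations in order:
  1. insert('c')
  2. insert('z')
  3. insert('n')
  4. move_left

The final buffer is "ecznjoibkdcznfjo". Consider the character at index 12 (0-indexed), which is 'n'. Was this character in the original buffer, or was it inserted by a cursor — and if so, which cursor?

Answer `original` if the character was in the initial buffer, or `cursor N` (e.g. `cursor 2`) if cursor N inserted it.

After op 1 (insert('c')): buffer="ecjoibkdcfjo" (len 12), cursors c1@2 c2@9, authorship .1......2...
After op 2 (insert('z')): buffer="eczjoibkdczfjo" (len 14), cursors c1@3 c2@11, authorship .11......22...
After op 3 (insert('n')): buffer="ecznjoibkdcznfjo" (len 16), cursors c1@4 c2@13, authorship .111......222...
After op 4 (move_left): buffer="ecznjoibkdcznfjo" (len 16), cursors c1@3 c2@12, authorship .111......222...
Authorship (.=original, N=cursor N): . 1 1 1 . . . . . . 2 2 2 . . .
Index 12: author = 2

Answer: cursor 2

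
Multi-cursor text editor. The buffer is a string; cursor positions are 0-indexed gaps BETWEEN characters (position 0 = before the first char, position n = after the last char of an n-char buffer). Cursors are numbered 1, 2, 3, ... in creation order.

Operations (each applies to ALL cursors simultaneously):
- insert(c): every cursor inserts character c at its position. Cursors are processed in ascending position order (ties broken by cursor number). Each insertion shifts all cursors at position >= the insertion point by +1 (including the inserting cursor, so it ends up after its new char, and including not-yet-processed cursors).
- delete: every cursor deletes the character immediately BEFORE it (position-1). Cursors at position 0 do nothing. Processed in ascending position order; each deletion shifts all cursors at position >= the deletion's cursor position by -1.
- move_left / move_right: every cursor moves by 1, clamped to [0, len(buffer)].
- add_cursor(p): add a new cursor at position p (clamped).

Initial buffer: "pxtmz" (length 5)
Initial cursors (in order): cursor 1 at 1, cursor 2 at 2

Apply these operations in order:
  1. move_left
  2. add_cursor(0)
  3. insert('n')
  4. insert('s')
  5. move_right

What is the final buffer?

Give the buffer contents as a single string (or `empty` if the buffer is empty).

Answer: nnsspnsxtmz

Derivation:
After op 1 (move_left): buffer="pxtmz" (len 5), cursors c1@0 c2@1, authorship .....
After op 2 (add_cursor(0)): buffer="pxtmz" (len 5), cursors c1@0 c3@0 c2@1, authorship .....
After op 3 (insert('n')): buffer="nnpnxtmz" (len 8), cursors c1@2 c3@2 c2@4, authorship 13.2....
After op 4 (insert('s')): buffer="nnsspnsxtmz" (len 11), cursors c1@4 c3@4 c2@7, authorship 1313.22....
After op 5 (move_right): buffer="nnsspnsxtmz" (len 11), cursors c1@5 c3@5 c2@8, authorship 1313.22....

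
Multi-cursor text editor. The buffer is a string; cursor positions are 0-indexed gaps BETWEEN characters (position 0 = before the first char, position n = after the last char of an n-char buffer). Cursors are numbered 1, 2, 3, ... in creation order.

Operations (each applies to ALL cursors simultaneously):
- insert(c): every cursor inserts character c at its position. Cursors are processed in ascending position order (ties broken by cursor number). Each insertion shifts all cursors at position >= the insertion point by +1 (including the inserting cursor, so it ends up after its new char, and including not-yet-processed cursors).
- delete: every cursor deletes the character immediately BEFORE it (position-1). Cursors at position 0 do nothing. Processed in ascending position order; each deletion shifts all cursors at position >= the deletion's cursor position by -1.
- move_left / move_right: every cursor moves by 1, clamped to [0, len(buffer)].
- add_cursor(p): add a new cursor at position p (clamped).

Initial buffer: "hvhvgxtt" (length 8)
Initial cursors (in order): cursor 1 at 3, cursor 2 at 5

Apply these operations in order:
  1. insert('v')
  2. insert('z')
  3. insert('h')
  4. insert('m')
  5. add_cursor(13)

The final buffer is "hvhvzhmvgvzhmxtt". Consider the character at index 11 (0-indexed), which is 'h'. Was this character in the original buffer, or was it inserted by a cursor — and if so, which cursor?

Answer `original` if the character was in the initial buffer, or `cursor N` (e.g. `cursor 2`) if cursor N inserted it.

After op 1 (insert('v')): buffer="hvhvvgvxtt" (len 10), cursors c1@4 c2@7, authorship ...1..2...
After op 2 (insert('z')): buffer="hvhvzvgvzxtt" (len 12), cursors c1@5 c2@9, authorship ...11..22...
After op 3 (insert('h')): buffer="hvhvzhvgvzhxtt" (len 14), cursors c1@6 c2@11, authorship ...111..222...
After op 4 (insert('m')): buffer="hvhvzhmvgvzhmxtt" (len 16), cursors c1@7 c2@13, authorship ...1111..2222...
After op 5 (add_cursor(13)): buffer="hvhvzhmvgvzhmxtt" (len 16), cursors c1@7 c2@13 c3@13, authorship ...1111..2222...
Authorship (.=original, N=cursor N): . . . 1 1 1 1 . . 2 2 2 2 . . .
Index 11: author = 2

Answer: cursor 2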